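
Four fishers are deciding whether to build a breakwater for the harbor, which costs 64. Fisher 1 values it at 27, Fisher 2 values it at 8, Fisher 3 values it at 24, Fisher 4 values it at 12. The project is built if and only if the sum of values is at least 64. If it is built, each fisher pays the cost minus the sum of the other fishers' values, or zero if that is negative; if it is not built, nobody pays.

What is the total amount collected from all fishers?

43

Total value 71 ≥ cost 64, so it is built.
Fisher 1: others sum to 44; max(0, 64 - 44) = 20.
Fisher 2: others sum to 63; max(0, 64 - 63) = 1.
Fisher 3: others sum to 47; max(0, 64 - 47) = 17.
Fisher 4: others sum to 59; max(0, 64 - 59) = 5.
Total collected = 20 + 1 + 17 + 5 = 43.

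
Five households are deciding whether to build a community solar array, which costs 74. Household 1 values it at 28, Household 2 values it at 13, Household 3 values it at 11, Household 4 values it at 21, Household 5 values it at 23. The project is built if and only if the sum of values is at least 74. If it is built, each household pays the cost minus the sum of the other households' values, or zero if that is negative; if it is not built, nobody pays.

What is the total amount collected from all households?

Total value 96 ≥ cost 74, so it is built.
Household 1: others sum to 68; max(0, 74 - 68) = 6.
Household 2: others sum to 83; max(0, 74 - 83) = 0.
Household 3: others sum to 85; max(0, 74 - 85) = 0.
Household 4: others sum to 75; max(0, 74 - 75) = 0.
Household 5: others sum to 73; max(0, 74 - 73) = 1.
Total collected = 6 + 0 + 0 + 0 + 1 = 7.

7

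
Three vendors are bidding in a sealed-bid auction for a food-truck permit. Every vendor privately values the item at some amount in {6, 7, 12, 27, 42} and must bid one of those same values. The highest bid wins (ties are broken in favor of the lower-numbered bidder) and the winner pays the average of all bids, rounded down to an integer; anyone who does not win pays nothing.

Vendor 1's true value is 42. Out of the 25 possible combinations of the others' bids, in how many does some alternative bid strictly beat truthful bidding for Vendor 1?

Others bid (6, 6): truth gives 24; bid 6 gives 36 > 24. Violating.
Others bid (6, 7): truth gives 24; bid 7 gives 36 > 24. Violating.
Others bid (6, 12): truth gives 22; bid 12 gives 32 > 22. Violating.
Others bid (6, 27): truth gives 17; bid 27 gives 22 > 17. Violating.
Others bid (6, 42): truth gives 12; no alternative beats it.
Others bid (7, 42): truth gives 12; no alternative beats it.
(Checking all 25 profiles: 16 have a profitable deviation, 9 do not.)

16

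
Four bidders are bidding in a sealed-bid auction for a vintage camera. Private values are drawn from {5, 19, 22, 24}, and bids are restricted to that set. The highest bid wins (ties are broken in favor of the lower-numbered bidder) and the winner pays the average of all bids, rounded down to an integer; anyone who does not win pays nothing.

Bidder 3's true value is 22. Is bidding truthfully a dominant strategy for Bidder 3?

Consider the case where Bidder 1 bids 5, Bidder 2 bids 5 and Bidder 4 bids 5.
Truthful bid 22: wins, pays 9, utility 22 - 9 = 13.
Bid 19 instead: wins, pays 8, utility 22 - 8 = 14.
Since 14 > 13, bidding 19 is strictly better here, so truthful bidding is not dominant.

No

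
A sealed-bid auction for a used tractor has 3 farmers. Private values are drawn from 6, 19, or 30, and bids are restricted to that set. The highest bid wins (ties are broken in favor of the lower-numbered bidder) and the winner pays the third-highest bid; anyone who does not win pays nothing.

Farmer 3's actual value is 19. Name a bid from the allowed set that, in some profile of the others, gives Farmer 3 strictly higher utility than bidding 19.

30

Suppose Farmer 1 bids 6 and Farmer 2 bids 19.
Bid 19: loses, pays 0, utility 0.
Bid 30: wins, pays 6, utility 19 - 6 = 13.
So bidding 30 beats truth here (13 > 0).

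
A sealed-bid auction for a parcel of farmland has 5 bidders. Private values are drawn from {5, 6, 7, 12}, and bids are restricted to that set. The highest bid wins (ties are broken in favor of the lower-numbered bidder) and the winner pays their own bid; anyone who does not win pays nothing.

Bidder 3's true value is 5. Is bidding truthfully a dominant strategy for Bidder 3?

Check each profile of the others' bids and compare truth against every alternative bid.
Others bid (5, 5, 5, 5): truth gives 0, best alternative gives -1.
Others bid (5, 5, 5, 6): truth gives 0, best alternative gives -1.
Others bid (5, 5, 6, 5): truth gives 0, best alternative gives -1.
Others bid (5, 5, 6, 6): truth gives 0, best alternative gives -1.
Others bid (5, 5, 5, 7): truth gives 0, best alternative gives 0.
Others bid (5, 5, 5, 12): truth gives 0, best alternative gives 0.
(Remaining 250 profiles checked similarly; truth is weakly best in each.)
In every case the truthful bid is at least as good as any alternative, so it is a dominant strategy.

Yes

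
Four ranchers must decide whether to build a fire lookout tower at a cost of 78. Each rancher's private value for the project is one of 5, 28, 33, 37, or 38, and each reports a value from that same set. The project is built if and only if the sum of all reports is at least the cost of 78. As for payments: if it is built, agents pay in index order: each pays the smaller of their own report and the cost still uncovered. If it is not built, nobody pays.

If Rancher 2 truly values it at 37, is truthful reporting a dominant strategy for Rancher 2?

Consider the case where Rancher 1 reports 5, Rancher 3 reports 5 and Rancher 4 reports 37.
Truthful report 37: project built, pays 37, utility 37 - 37 = 0.
Report 33 instead: project built, pays 33, utility 37 - 33 = 4.
Since 4 > 0, reporting 33 is strictly better here, so truthful reporting is not dominant.

No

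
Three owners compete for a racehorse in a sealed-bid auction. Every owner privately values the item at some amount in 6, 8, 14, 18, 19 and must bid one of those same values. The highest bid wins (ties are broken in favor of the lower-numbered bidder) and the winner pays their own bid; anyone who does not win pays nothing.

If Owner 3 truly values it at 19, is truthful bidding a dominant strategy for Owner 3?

Consider the case where Owner 1 bids 6 and Owner 2 bids 6.
Truthful bid 19: wins, pays 19, utility 19 - 19 = 0.
Bid 8 instead: wins, pays 8, utility 19 - 8 = 11.
Since 11 > 0, bidding 8 is strictly better here, so truthful bidding is not dominant.

No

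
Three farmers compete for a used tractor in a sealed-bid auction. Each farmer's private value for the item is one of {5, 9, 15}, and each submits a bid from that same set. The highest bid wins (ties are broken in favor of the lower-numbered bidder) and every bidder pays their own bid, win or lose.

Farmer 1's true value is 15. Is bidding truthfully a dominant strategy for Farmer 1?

Consider the case where Farmer 2 bids 5 and Farmer 3 bids 5.
Truthful bid 15: wins, pays 15, utility 15 - 15 = 0.
Bid 5 instead: wins, pays 5, utility 15 - 5 = 10.
Since 10 > 0, bidding 5 is strictly better here, so truthful bidding is not dominant.

No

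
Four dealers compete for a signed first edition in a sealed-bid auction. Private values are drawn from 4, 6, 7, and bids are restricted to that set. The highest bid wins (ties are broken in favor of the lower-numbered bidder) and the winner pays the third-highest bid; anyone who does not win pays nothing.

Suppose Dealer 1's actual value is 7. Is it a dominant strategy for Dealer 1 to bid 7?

Yes

Check each profile of the others' bids and compare truth against every alternative bid.
Others bid (4, 4, 7): truth gives 3, best alternative gives 0.
Others bid (4, 7, 4): truth gives 3, best alternative gives 0.
Others bid (7, 4, 4): truth gives 3, best alternative gives 0.
Others bid (4, 6, 7): truth gives 1, best alternative gives 0.
Others bid (4, 7, 6): truth gives 1, best alternative gives 0.
Others bid (6, 4, 7): truth gives 1, best alternative gives 0.
(Remaining 21 profiles checked similarly; truth is weakly best in each.)
In every case the truthful bid is at least as good as any alternative, so it is a dominant strategy.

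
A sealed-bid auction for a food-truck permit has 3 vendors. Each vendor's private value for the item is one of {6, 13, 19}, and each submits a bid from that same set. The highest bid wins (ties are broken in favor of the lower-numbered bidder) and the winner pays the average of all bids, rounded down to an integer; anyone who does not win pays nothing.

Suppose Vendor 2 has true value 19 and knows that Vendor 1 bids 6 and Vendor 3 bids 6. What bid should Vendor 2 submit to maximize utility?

13

Bid 6: loses, pays 0, utility 0.
Bid 13: wins, pays 8, utility 19 - 8 = 11.
Bid 19: wins, pays 10, utility 19 - 10 = 9.
The best choice is 13 with utility 11.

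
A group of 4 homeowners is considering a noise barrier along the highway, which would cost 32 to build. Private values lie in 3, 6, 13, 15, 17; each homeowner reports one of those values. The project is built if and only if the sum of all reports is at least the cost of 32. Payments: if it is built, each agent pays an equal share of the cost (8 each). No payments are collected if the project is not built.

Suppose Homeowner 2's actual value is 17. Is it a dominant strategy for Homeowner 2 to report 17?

Check each profile of the others' reports and compare truth against every alternative report.
Others report (3, 6, 6): truth gives 9, best alternative gives 0.
Others report (6, 3, 6): truth gives 9, best alternative gives 0.
Others report (6, 6, 3): truth gives 9, best alternative gives 0.
Others report (3, 3, 13): truth gives 9, best alternative gives 9.
Others report (3, 3, 15): truth gives 9, best alternative gives 9.
Others report (3, 3, 17): truth gives 9, best alternative gives 9.
(Remaining 119 profiles checked similarly; truth is weakly best in each.)
In every case the truthful report is at least as good as any alternative, so it is a dominant strategy.

Yes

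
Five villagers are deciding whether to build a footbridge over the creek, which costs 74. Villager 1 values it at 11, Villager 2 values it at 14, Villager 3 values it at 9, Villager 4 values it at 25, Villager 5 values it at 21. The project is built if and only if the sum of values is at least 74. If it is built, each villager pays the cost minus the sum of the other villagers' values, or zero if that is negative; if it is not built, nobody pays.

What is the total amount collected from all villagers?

50

Total value 80 ≥ cost 74, so it is built.
Villager 1: others sum to 69; max(0, 74 - 69) = 5.
Villager 2: others sum to 66; max(0, 74 - 66) = 8.
Villager 3: others sum to 71; max(0, 74 - 71) = 3.
Villager 4: others sum to 55; max(0, 74 - 55) = 19.
Villager 5: others sum to 59; max(0, 74 - 59) = 15.
Total collected = 5 + 8 + 3 + 19 + 15 = 50.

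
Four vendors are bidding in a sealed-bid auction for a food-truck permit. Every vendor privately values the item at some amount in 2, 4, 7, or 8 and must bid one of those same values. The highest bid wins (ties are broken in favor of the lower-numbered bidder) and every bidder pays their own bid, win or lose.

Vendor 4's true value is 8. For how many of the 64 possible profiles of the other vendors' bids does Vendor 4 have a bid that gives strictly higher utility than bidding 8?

45

Others bid (2, 2, 2): truth gives 0; bid 4 gives 4 > 0. Violating.
Others bid (2, 2, 4): truth gives 0; bid 7 gives 1 > 0. Violating.
Others bid (2, 2, 8): truth gives -8; bid 2 gives -2 > -8. Violating.
Others bid (2, 4, 2): truth gives 0; bid 7 gives 1 > 0. Violating.
Others bid (2, 2, 7): truth gives 0; no alternative beats it.
Others bid (2, 4, 7): truth gives 0; no alternative beats it.
(Checking all 64 profiles: 45 have a profitable deviation, 19 do not.)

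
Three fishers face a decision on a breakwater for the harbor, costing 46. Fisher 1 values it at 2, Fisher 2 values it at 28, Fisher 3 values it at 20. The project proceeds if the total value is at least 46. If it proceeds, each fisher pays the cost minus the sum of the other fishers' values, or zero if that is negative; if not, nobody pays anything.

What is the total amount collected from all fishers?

40

Total value 50 ≥ cost 46, so it is built.
Fisher 1: others sum to 48; max(0, 46 - 48) = 0.
Fisher 2: others sum to 22; max(0, 46 - 22) = 24.
Fisher 3: others sum to 30; max(0, 46 - 30) = 16.
Total collected = 0 + 24 + 16 = 40.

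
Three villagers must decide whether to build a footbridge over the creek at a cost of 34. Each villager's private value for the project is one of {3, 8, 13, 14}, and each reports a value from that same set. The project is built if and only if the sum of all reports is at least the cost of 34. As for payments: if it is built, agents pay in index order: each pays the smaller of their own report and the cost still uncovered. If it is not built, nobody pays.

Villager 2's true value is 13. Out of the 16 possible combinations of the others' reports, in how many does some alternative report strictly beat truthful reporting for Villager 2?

Others report (13, 13): truth gives 0; report 8 gives 5 > 0. Violating.
Others report (13, 14): truth gives 0; report 8 gives 5 > 0. Violating.
Others report (14, 13): truth gives 0; report 8 gives 5 > 0. Violating.
Others report (14, 14): truth gives 0; report 8 gives 5 > 0. Violating.
Others report (3, 3): truth gives 0; no alternative beats it.
Others report (3, 8): truth gives 0; no alternative beats it.
(Checking all 16 profiles: 4 have a profitable deviation, 12 do not.)

4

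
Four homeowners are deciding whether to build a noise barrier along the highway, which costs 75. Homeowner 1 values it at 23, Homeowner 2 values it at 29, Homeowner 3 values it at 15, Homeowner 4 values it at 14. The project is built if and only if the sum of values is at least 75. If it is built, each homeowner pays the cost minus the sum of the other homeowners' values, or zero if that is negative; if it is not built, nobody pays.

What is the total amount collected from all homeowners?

57

Total value 81 ≥ cost 75, so it is built.
Homeowner 1: others sum to 58; max(0, 75 - 58) = 17.
Homeowner 2: others sum to 52; max(0, 75 - 52) = 23.
Homeowner 3: others sum to 66; max(0, 75 - 66) = 9.
Homeowner 4: others sum to 67; max(0, 75 - 67) = 8.
Total collected = 17 + 23 + 9 + 8 = 57.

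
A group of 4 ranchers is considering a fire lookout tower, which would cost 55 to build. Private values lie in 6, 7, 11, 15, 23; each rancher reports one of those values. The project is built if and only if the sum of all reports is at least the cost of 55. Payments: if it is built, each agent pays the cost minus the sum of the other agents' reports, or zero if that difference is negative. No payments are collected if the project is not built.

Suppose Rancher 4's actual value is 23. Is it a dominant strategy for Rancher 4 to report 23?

Yes

Check each profile of the others' reports and compare truth against every alternative report.
Others report (7, 7, 23): truth gives 5, best alternative gives 0.
Others report (7, 15, 15): truth gives 5, best alternative gives 0.
Others report (7, 23, 7): truth gives 5, best alternative gives 0.
Others report (11, 11, 15): truth gives 5, best alternative gives 0.
Others report (11, 15, 11): truth gives 5, best alternative gives 0.
Others report (15, 7, 15): truth gives 5, best alternative gives 0.
(Remaining 119 profiles checked similarly; truth is weakly best in each.)
In every case the truthful report is at least as good as any alternative, so it is a dominant strategy.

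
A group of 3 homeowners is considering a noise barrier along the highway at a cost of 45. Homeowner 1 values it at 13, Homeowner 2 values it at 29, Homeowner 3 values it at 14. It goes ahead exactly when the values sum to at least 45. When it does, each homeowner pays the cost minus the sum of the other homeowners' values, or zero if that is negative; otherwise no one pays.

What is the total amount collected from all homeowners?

23

Total value 56 ≥ cost 45, so it is built.
Homeowner 1: others sum to 43; max(0, 45 - 43) = 2.
Homeowner 2: others sum to 27; max(0, 45 - 27) = 18.
Homeowner 3: others sum to 42; max(0, 45 - 42) = 3.
Total collected = 2 + 18 + 3 = 23.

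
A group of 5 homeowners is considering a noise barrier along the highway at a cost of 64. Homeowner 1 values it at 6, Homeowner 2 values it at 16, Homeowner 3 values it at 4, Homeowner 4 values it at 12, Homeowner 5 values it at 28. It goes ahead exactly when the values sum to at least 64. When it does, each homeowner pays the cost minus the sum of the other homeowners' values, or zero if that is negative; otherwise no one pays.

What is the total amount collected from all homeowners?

Total value 66 ≥ cost 64, so it is built.
Homeowner 1: others sum to 60; max(0, 64 - 60) = 4.
Homeowner 2: others sum to 50; max(0, 64 - 50) = 14.
Homeowner 3: others sum to 62; max(0, 64 - 62) = 2.
Homeowner 4: others sum to 54; max(0, 64 - 54) = 10.
Homeowner 5: others sum to 38; max(0, 64 - 38) = 26.
Total collected = 4 + 14 + 2 + 10 + 26 = 56.

56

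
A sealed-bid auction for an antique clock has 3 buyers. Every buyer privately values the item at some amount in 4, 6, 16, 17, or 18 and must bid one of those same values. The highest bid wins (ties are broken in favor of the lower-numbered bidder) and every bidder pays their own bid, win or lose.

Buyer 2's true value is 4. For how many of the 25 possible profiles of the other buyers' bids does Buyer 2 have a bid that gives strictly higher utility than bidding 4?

2

Others bid (4, 4): truth gives -4; bid 6 gives -2 > -4. Violating.
Others bid (4, 6): truth gives -4; bid 6 gives -2 > -4. Violating.
Others bid (4, 16): truth gives -4; no alternative beats it.
Others bid (4, 17): truth gives -4; no alternative beats it.
(Checking all 25 profiles: 2 have a profitable deviation, 23 do not.)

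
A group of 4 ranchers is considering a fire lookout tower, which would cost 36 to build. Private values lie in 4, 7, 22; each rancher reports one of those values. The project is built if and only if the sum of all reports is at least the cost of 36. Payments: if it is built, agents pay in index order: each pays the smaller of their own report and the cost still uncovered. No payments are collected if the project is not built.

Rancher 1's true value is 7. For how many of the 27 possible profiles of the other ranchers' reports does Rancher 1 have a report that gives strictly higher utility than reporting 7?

Others report (4, 7, 22): truth gives 0; report 4 gives 3 > 0. Violating.
Others report (4, 22, 7): truth gives 0; report 4 gives 3 > 0. Violating.
Others report (4, 22, 22): truth gives 0; report 4 gives 3 > 0. Violating.
Others report (7, 4, 22): truth gives 0; report 4 gives 3 > 0. Violating.
Others report (4, 4, 4): truth gives 0; no alternative beats it.
Others report (4, 4, 7): truth gives 0; no alternative beats it.
(Checking all 27 profiles: 16 have a profitable deviation, 11 do not.)

16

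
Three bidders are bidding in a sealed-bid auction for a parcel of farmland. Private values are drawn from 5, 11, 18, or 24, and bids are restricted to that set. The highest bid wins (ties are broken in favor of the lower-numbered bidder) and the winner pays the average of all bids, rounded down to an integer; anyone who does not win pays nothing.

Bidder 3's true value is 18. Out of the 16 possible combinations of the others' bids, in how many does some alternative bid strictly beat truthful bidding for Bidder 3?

5

Others bid (5, 5): truth gives 9; bid 11 gives 11 > 9. Violating.
Others bid (5, 18): truth gives 0; bid 24 gives 3 > 0. Violating.
Others bid (11, 18): truth gives 0; bid 24 gives 1 > 0. Violating.
Others bid (18, 5): truth gives 0; bid 24 gives 3 > 0. Violating.
Others bid (5, 11): truth gives 7; no alternative beats it.
Others bid (5, 24): truth gives 0; no alternative beats it.
(Checking all 16 profiles: 5 have a profitable deviation, 11 do not.)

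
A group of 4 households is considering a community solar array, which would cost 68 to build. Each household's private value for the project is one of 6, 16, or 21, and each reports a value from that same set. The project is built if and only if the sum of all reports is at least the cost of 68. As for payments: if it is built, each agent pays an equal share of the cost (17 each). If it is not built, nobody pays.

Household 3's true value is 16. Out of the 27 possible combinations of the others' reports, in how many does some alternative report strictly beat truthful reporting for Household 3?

Others report (16, 16, 21): truth gives -1; report 6 gives 0 > -1. Violating.
Others report (16, 21, 16): truth gives -1; report 6 gives 0 > -1. Violating.
Others report (16, 21, 21): truth gives -1; report 6 gives 0 > -1. Violating.
Others report (21, 16, 16): truth gives -1; report 6 gives 0 > -1. Violating.
Others report (6, 6, 6): truth gives 0; no alternative beats it.
Others report (6, 6, 16): truth gives 0; no alternative beats it.
(Checking all 27 profiles: 6 have a profitable deviation, 21 do not.)

6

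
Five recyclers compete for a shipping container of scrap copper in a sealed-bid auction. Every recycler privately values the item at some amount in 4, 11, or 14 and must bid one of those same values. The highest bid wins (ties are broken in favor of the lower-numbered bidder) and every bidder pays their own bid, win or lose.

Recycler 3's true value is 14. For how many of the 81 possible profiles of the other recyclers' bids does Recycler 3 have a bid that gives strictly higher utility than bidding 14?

49

Others bid (4, 4, 4, 4): truth gives 0; bid 11 gives 3 > 0. Violating.
Others bid (4, 4, 4, 11): truth gives 0; bid 11 gives 3 > 0. Violating.
Others bid (4, 4, 11, 4): truth gives 0; bid 11 gives 3 > 0. Violating.
Others bid (4, 4, 11, 11): truth gives 0; bid 11 gives 3 > 0. Violating.
Others bid (4, 4, 4, 14): truth gives 0; no alternative beats it.
Others bid (4, 4, 11, 14): truth gives 0; no alternative beats it.
(Checking all 81 profiles: 49 have a profitable deviation, 32 do not.)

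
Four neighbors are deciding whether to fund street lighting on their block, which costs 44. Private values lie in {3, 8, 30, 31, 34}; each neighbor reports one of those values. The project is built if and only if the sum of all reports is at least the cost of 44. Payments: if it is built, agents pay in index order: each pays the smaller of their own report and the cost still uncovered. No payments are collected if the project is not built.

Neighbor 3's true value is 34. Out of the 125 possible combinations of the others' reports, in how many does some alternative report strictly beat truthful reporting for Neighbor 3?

Others report (3, 3, 8): truth gives 0; report 30 gives 4 > 0. Violating.
Others report (3, 3, 30): truth gives 0; report 8 gives 26 > 0. Violating.
Others report (3, 3, 31): truth gives 0; report 8 gives 26 > 0. Violating.
Others report (3, 3, 34): truth gives 0; report 8 gives 26 > 0. Violating.
Others report (3, 3, 3): truth gives 0; no alternative beats it.
Others report (3, 34, 3): truth gives 27; no alternative beats it.
(Checking all 125 profiles: 65 have a profitable deviation, 60 do not.)

65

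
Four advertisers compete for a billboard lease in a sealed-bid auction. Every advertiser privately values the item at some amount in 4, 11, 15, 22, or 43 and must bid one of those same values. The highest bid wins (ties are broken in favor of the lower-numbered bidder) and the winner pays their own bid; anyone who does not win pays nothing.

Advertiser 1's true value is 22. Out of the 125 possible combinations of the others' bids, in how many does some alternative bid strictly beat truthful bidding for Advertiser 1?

27

Others bid (4, 4, 4): truth gives 0; bid 4 gives 18 > 0. Violating.
Others bid (4, 4, 11): truth gives 0; bid 11 gives 11 > 0. Violating.
Others bid (4, 4, 15): truth gives 0; bid 15 gives 7 > 0. Violating.
Others bid (4, 11, 4): truth gives 0; bid 11 gives 11 > 0. Violating.
Others bid (4, 4, 22): truth gives 0; no alternative beats it.
Others bid (4, 4, 43): truth gives 0; no alternative beats it.
(Checking all 125 profiles: 27 have a profitable deviation, 98 do not.)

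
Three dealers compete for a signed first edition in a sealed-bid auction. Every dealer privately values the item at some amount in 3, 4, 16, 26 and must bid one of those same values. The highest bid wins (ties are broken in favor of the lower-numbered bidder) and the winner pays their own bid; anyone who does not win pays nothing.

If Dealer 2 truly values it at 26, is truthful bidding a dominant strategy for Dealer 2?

No

Consider the case where Dealer 1 bids 3 and Dealer 3 bids 3.
Truthful bid 26: wins, pays 26, utility 26 - 26 = 0.
Bid 4 instead: wins, pays 4, utility 26 - 4 = 22.
Since 22 > 0, bidding 4 is strictly better here, so truthful bidding is not dominant.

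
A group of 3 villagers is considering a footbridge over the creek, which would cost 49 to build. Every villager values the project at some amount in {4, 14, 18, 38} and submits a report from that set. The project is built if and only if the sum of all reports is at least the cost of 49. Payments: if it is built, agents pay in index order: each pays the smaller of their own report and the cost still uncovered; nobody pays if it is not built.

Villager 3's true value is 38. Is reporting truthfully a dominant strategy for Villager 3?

Check each profile of the others' reports and compare truth against every alternative report.
Others report (14, 14): truth gives 17, best alternative gives 0.
Others report (4, 18): truth gives 11, best alternative gives 0.
Others report (18, 4): truth gives 11, best alternative gives 0.
Others report (4, 14): truth gives 7, best alternative gives 0.
Others report (14, 4): truth gives 7, best alternative gives 0.
Others report (14, 38): truth gives 38, best alternative gives 38.
(Remaining 10 profiles checked similarly; truth is weakly best in each.)
In every case the truthful report is at least as good as any alternative, so it is a dominant strategy.

Yes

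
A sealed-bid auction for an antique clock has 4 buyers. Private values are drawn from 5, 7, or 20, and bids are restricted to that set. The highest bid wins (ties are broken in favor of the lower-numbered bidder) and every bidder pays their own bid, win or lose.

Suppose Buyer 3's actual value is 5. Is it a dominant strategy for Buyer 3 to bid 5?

Consider the case where Buyer 1 bids 5, Buyer 2 bids 5 and Buyer 4 bids 5.
Truthful bid 5: loses but pays 5, utility -5.
Bid 7 instead: wins, pays 7, utility 5 - 7 = -2.
Since -2 > -5, bidding 7 is strictly better here, so truthful bidding is not dominant.

No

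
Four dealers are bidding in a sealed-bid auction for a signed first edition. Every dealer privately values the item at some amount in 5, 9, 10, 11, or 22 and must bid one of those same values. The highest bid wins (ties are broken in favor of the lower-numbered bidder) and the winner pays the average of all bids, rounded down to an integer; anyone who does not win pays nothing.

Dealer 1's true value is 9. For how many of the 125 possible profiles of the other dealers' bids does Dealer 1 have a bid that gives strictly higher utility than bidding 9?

Others bid (5, 5, 5): truth gives 3; bid 5 gives 4 > 3. Violating.
Others bid (5, 5, 10): truth gives 0; bid 10 gives 2 > 0. Violating.
Others bid (5, 5, 11): truth gives 0; bid 11 gives 1 > 0. Violating.
Others bid (5, 9, 10): truth gives 0; bid 10 gives 1 > 0. Violating.
Others bid (5, 5, 9): truth gives 2; no alternative beats it.
Others bid (5, 5, 22): truth gives 0; no alternative beats it.
(Checking all 125 profiles: 16 have a profitable deviation, 109 do not.)

16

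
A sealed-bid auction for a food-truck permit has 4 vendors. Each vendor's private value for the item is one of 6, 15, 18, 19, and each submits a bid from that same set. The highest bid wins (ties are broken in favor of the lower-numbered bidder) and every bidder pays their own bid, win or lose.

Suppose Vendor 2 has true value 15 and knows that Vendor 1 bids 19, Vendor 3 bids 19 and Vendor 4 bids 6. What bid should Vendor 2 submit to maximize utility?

6

Bid 6: loses but pays 6, utility -6.
Bid 15: loses but pays 15, utility -15.
Bid 18: loses but pays 18, utility -18.
Bid 19: loses but pays 19, utility -19.
The best choice is 6 with utility -6.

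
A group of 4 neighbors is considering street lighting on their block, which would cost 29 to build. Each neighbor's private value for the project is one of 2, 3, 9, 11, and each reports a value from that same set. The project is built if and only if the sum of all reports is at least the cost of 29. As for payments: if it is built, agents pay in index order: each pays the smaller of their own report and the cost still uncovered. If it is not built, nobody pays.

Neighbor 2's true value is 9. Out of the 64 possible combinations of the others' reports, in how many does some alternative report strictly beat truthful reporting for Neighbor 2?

8

Others report (9, 9, 9): truth gives 0; report 2 gives 7 > 0. Violating.
Others report (9, 9, 11): truth gives 0; report 2 gives 7 > 0. Violating.
Others report (9, 11, 9): truth gives 0; report 2 gives 7 > 0. Violating.
Others report (9, 11, 11): truth gives 0; report 2 gives 7 > 0. Violating.
Others report (2, 2, 2): truth gives 0; no alternative beats it.
Others report (2, 2, 3): truth gives 0; no alternative beats it.
(Checking all 64 profiles: 8 have a profitable deviation, 56 do not.)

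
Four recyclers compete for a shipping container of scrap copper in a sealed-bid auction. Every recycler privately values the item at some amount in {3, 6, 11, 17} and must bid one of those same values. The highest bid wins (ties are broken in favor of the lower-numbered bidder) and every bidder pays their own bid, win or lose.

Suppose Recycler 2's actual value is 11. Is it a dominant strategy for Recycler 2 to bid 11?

No

Consider the case where Recycler 1 bids 3, Recycler 3 bids 3 and Recycler 4 bids 3.
Truthful bid 11: wins, pays 11, utility 11 - 11 = 0.
Bid 6 instead: wins, pays 6, utility 11 - 6 = 5.
Since 5 > 0, bidding 6 is strictly better here, so truthful bidding is not dominant.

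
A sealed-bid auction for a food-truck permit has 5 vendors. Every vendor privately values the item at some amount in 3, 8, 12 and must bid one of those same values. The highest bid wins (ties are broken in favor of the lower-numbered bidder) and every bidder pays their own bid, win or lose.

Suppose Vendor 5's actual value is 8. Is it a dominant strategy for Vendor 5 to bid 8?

No

Consider the case where Vendor 1 bids 3, Vendor 2 bids 3, Vendor 3 bids 3 and Vendor 4 bids 8.
Truthful bid 8: loses but pays 8, utility -8.
Bid 3 instead: loses but pays 3, utility -3.
Since -3 > -8, bidding 3 is strictly better here, so truthful bidding is not dominant.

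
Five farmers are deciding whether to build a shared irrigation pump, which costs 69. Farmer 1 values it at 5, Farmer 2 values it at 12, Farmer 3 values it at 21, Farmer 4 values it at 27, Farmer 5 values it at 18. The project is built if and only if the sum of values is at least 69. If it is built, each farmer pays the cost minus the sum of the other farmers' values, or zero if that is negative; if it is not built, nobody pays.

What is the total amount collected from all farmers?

Total value 83 ≥ cost 69, so it is built.
Farmer 1: others sum to 78; max(0, 69 - 78) = 0.
Farmer 2: others sum to 71; max(0, 69 - 71) = 0.
Farmer 3: others sum to 62; max(0, 69 - 62) = 7.
Farmer 4: others sum to 56; max(0, 69 - 56) = 13.
Farmer 5: others sum to 65; max(0, 69 - 65) = 4.
Total collected = 0 + 0 + 7 + 13 + 4 = 24.

24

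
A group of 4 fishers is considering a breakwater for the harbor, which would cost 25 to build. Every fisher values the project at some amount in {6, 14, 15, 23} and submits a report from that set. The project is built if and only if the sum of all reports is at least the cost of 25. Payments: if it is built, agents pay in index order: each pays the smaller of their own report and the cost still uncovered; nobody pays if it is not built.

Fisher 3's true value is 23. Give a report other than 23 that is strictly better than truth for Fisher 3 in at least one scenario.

6

Suppose Fisher 1 reports 6, Fisher 2 reports 6 and Fisher 4 reports 14.
Report 23: project built, pays 13, utility 23 - 13 = 10.
Report 6: project built, pays 6, utility 23 - 6 = 17.
So reporting 6 beats truth here (17 > 10).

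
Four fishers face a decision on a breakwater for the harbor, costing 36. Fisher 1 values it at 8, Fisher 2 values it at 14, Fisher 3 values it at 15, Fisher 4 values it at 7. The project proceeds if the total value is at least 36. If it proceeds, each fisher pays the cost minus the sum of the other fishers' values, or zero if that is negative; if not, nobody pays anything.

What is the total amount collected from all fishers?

13

Total value 44 ≥ cost 36, so it is built.
Fisher 1: others sum to 36; max(0, 36 - 36) = 0.
Fisher 2: others sum to 30; max(0, 36 - 30) = 6.
Fisher 3: others sum to 29; max(0, 36 - 29) = 7.
Fisher 4: others sum to 37; max(0, 36 - 37) = 0.
Total collected = 0 + 6 + 7 + 0 = 13.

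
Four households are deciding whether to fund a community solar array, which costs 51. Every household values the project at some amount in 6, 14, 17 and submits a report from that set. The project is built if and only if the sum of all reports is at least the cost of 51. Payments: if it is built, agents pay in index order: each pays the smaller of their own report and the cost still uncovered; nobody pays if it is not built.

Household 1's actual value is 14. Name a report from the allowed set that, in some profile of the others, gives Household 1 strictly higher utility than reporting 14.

6

Suppose Household 2 reports 14, Household 3 reports 14 and Household 4 reports 17.
Report 14: project built, pays 14, utility 14 - 14 = 0.
Report 6: project built, pays 6, utility 14 - 6 = 8.
So reporting 6 beats truth here (8 > 0).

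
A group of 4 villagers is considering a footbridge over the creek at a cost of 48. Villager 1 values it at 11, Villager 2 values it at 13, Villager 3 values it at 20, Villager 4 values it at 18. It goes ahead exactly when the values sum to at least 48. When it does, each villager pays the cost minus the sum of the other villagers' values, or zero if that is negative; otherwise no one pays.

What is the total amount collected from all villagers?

Total value 62 ≥ cost 48, so it is built.
Villager 1: others sum to 51; max(0, 48 - 51) = 0.
Villager 2: others sum to 49; max(0, 48 - 49) = 0.
Villager 3: others sum to 42; max(0, 48 - 42) = 6.
Villager 4: others sum to 44; max(0, 48 - 44) = 4.
Total collected = 0 + 0 + 6 + 4 = 10.

10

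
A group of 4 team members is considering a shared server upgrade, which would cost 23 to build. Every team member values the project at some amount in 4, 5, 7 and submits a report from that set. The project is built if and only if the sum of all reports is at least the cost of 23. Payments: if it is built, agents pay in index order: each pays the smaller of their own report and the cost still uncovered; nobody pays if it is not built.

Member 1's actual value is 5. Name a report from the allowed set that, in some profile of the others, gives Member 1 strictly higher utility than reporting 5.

Suppose Member 2 reports 5, Member 3 reports 7 and Member 4 reports 7.
Report 5: project built, pays 5, utility 5 - 5 = 0.
Report 4: project built, pays 4, utility 5 - 4 = 1.
So reporting 4 beats truth here (1 > 0).

4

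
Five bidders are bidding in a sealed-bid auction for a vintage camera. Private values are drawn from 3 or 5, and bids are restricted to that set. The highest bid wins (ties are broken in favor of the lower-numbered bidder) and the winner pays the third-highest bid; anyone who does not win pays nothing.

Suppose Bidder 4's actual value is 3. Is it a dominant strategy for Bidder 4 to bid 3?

Yes

Check each profile of the others' bids and compare truth against every alternative bid.
Others bid (3, 3, 3, 3): truth gives 0, best alternative gives 0.
Others bid (3, 3, 3, 5): truth gives 0, best alternative gives 0.
Others bid (3, 3, 5, 3): truth gives 0, best alternative gives 0.
Others bid (3, 3, 5, 5): truth gives 0, best alternative gives 0.
Others bid (3, 5, 3, 3): truth gives 0, best alternative gives 0.
Others bid (3, 5, 3, 5): truth gives 0, best alternative gives 0.
(Remaining 10 profiles checked similarly; truth is weakly best in each.)
In every case the truthful bid is at least as good as any alternative, so it is a dominant strategy.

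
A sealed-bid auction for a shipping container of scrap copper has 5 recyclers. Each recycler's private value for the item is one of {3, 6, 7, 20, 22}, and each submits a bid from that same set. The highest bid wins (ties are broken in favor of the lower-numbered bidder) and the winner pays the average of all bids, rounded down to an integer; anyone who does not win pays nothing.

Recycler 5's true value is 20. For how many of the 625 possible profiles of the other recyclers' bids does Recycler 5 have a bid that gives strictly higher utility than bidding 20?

Others bid (3, 3, 3, 3): truth gives 14; bid 6 gives 17 > 14. Violating.
Others bid (3, 3, 3, 6): truth gives 13; bid 7 gives 16 > 13. Violating.
Others bid (3, 3, 3, 20): truth gives 0; bid 22 gives 10 > 0. Violating.
Others bid (3, 3, 6, 3): truth gives 13; bid 7 gives 16 > 13. Violating.
Others bid (3, 3, 3, 7): truth gives 13; no alternative beats it.
Others bid (3, 3, 3, 22): truth gives 0; no alternative beats it.
(Checking all 625 profiles: 190 have a profitable deviation, 435 do not.)

190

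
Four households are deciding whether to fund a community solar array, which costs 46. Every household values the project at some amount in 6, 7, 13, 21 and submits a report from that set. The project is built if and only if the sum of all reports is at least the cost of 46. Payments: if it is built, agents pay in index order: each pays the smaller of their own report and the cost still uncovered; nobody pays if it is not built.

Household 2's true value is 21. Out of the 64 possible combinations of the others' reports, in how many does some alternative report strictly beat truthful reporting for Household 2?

Others report (6, 6, 21): truth gives 0; report 13 gives 8 > 0. Violating.
Others report (6, 7, 21): truth gives 0; report 13 gives 8 > 0. Violating.
Others report (6, 13, 21): truth gives 0; report 6 gives 15 > 0. Violating.
Others report (6, 21, 6): truth gives 0; report 13 gives 8 > 0. Violating.
Others report (6, 6, 6): truth gives 0; no alternative beats it.
Others report (6, 6, 7): truth gives 0; no alternative beats it.
(Checking all 64 profiles: 41 have a profitable deviation, 23 do not.)

41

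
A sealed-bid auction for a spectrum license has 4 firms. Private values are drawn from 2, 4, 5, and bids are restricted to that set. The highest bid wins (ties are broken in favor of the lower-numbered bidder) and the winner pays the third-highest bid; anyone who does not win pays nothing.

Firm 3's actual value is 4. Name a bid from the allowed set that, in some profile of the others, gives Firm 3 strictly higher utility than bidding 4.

5

Suppose Firm 1 bids 2, Firm 2 bids 2 and Firm 4 bids 5.
Bid 4: loses, pays 0, utility 0.
Bid 5: wins, pays 2, utility 4 - 2 = 2.
So bidding 5 beats truth here (2 > 0).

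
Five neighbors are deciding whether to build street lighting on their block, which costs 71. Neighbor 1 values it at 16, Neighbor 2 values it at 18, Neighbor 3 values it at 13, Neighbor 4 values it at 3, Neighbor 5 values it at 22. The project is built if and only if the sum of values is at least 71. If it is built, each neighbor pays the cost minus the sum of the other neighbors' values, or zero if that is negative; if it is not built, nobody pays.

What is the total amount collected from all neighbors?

Total value 72 ≥ cost 71, so it is built.
Neighbor 1: others sum to 56; max(0, 71 - 56) = 15.
Neighbor 2: others sum to 54; max(0, 71 - 54) = 17.
Neighbor 3: others sum to 59; max(0, 71 - 59) = 12.
Neighbor 4: others sum to 69; max(0, 71 - 69) = 2.
Neighbor 5: others sum to 50; max(0, 71 - 50) = 21.
Total collected = 15 + 17 + 12 + 2 + 21 = 67.

67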